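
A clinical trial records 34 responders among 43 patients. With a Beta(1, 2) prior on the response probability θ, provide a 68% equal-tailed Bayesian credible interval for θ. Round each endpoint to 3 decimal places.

[0.699, 0.823]

Posterior: Beta(1+34, 2+9) = Beta(35, 11).
Equal-tailed 68% interval: the 0.16 and 0.84 quantiles of Beta(35, 11).
Posterior mean ≈ 0.761, SD ≈ 0.062; a Normal approximation gives roughly [0.699, 0.823].
Exact: F⁻¹(0.16) = 0.699; F⁻¹(0.84) = 0.823.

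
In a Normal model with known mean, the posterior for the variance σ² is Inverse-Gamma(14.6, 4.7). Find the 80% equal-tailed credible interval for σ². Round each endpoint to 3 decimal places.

Inverse-Gamma(14.6, 4.7) quantiles: F⁻¹(0.1) and F⁻¹(0.9).
Equivalently, 1/σ² ~ Gamma(14.6, rate = 4.7); invert its 0.9 and 0.1 quantiles.
Posterior mean ≈ 0.346, SD ≈ 0.097; a Normal approximation gives roughly [0.221, 0.470].
Exact: lower = 0.239; upper = 0.472.

[0.239, 0.472]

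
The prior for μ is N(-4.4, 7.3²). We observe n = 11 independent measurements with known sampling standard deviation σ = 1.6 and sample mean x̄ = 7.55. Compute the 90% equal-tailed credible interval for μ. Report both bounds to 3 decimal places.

Posterior precision = 1/7.3² + 11/1.6² = 0.0188 + 4.2969 = 4.3156, so posterior SD = 0.4814.
Posterior mean = (-4.4/7.3² + 11·7.55/1.6²) / 4.3156 = 7.4980.
Interval: 7.4980 ± 1.645 × 0.4814 → [6.706, 8.290].

[6.706, 8.290]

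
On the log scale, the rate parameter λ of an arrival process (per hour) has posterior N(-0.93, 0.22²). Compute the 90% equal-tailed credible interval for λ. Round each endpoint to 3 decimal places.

[0.275, 0.567]

On the log scale the 90% interval is -0.93 ± 1.645 × 0.22 = [-1.2919, -0.5681].
Exponentiate: [e^-1.2919, e^-0.5681] = [0.275, 0.567].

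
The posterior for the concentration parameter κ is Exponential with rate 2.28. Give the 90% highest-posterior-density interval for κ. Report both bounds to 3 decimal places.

The exponential density is strictly decreasing on [0, ∞), so the HPD interval is anchored at 0: [0, q] with P(κ ≤ q) = 0.90.
q = −ln(1 − 0.90) / 2.28 = 2.3026 / 2.28 = 1.010.

[0.000, 1.010]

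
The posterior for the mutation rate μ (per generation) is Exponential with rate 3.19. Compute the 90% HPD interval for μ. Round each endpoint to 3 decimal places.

The exponential density is strictly decreasing on [0, ∞), so the HPD interval is anchored at 0: [0, q] with P(μ ≤ q) = 0.90.
q = −ln(1 − 0.90) / 3.19 = 2.3026 / 3.19 = 0.722.

[0.000, 0.722]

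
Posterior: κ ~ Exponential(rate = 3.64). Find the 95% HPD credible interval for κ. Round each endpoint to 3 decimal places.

The exponential density is strictly decreasing on [0, ∞), so the HPD interval is anchored at 0: [0, q] with P(κ ≤ q) = 0.95.
q = −ln(1 − 0.95) / 3.64 = 2.9957 / 3.64 = 0.823.

[0.000, 0.823]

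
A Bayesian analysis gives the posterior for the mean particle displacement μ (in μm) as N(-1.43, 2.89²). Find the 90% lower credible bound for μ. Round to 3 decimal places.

Need L with P(μ ≥ L) = 0.90: L = -1.43 − z_{0.1}·2.89.
z = 1.282; L = -1.43 − 1.282 × 2.89 = -5.134.

-5.134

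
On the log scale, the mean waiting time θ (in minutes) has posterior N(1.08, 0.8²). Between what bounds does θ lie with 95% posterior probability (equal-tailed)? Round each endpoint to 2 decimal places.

[0.61, 14.13]

On the log scale the 95% interval is 1.08 ± 1.960 × 0.8 = [-0.4880, 2.6480].
Exponentiate: [e^-0.4880, e^2.6480] = [0.61, 14.13].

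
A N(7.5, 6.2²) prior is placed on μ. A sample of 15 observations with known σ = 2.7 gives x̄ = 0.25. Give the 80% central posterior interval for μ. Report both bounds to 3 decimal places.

[-0.547, 1.228]

Posterior precision = 1/6.2² + 15/2.7² = 0.0260 + 2.0576 = 2.0836, so posterior SD = 0.6928.
Posterior mean = (7.5/6.2² + 15·0.25/2.7²) / 2.0836 = 0.3405.
Interval: 0.3405 ± 1.282 × 0.6928 → [-0.547, 1.228].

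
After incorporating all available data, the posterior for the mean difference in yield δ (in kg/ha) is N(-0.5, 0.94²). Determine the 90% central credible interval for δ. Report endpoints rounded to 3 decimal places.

[-2.046, 1.046]

The posterior is symmetric, so the 90% equal-tailed interval is δ = -0.5 ± z·0.94 with z = 1.645.
Half-width: 1.645 × 0.94 = 1.546.
-0.5 − 1.546 = -2.046; -0.5 + 1.546 = 1.046.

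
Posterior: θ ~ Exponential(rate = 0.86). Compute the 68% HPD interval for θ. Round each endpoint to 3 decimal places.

The exponential density is strictly decreasing on [0, ∞), so the HPD interval is anchored at 0: [0, q] with P(θ ≤ q) = 0.68.
q = −ln(1 − 0.68) / 0.86 = 1.1394 / 0.86 = 1.325.

[0.000, 1.325]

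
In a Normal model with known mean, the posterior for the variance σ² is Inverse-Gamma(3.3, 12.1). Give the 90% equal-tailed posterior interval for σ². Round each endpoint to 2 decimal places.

[1.80, 12.41]

Inverse-Gamma(3.3, 12.1) quantiles: F⁻¹(0.05) and F⁻¹(0.95).
Equivalently, 1/σ² ~ Gamma(3.3, rate = 12.1); invert its 0.95 and 0.05 quantiles.
Posterior mean ≈ 5.26, SD ≈ 4.61; a Normal approximation gives roughly [-2.33, 12.85].
Exact: lower = 1.80; upper = 12.41.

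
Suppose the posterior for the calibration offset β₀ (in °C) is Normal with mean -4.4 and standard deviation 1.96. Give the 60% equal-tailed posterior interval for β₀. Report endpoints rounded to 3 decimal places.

The posterior is symmetric, so the 60% equal-tailed interval is β₀ = -4.4 ± z·1.96 with z = 0.842.
Half-width: 0.842 × 1.96 = 1.650.
-4.4 − 1.650 = -6.050; -4.4 + 1.650 = -2.750.

[-6.050, -2.750]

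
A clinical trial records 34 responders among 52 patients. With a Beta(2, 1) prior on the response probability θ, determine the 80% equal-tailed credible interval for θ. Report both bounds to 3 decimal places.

Posterior: Beta(2+34, 1+18) = Beta(36, 19).
Equal-tailed 80% interval: the 0.1 and 0.9 quantiles of Beta(36, 19).
Posterior mean ≈ 0.655, SD ≈ 0.064; a Normal approximation gives roughly [0.573, 0.736].
Exact: F⁻¹(0.1) = 0.571; F⁻¹(0.9) = 0.735.

[0.571, 0.735]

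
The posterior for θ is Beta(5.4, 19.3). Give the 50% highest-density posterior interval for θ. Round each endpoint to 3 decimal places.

[0.143, 0.252]

The posterior is unimodal and skewed, so the HPD interval has equal density at both endpoints and is the shortest 50% interval.
Solving f(0.143) = f(0.252) with F(0.252) − F(0.143) = 0.50 gives [0.143, 0.252].
For comparison, the equal-tailed interval is [0.159, 0.270]; the HPD is narrower and shifted toward the mode.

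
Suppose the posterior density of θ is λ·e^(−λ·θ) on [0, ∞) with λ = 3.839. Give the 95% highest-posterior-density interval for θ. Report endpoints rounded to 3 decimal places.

[0.000, 0.780]

The exponential density is strictly decreasing on [0, ∞), so the HPD interval is anchored at 0: [0, q] with P(θ ≤ q) = 0.95.
q = −ln(1 − 0.95) / 3.839 = 2.9957 / 3.839 = 0.780.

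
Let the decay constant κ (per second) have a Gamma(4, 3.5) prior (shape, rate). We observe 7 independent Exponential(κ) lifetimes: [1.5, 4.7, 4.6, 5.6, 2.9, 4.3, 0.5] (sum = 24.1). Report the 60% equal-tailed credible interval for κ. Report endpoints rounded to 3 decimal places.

[0.296, 0.495]

Posterior: Gamma(4+7, 3.5+24.1) = Gamma(11, 27.6) (shape, rate).
Equal-tailed 60% interval: Gamma(11, 27.6) quantiles at 0.2 and 0.8.
Posterior mean ≈ 0.399, SD ≈ 0.120; a Normal approximation gives roughly [0.297, 0.500].
Exact: lower = 0.296; upper = 0.495.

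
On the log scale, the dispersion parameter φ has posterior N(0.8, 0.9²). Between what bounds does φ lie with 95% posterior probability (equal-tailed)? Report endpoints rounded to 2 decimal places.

On the log scale the 95% interval is 0.8 ± 1.960 × 0.9 = [-0.9640, 2.5640].
Exponentiate: [e^-0.9640, e^2.5640] = [0.38, 12.99].

[0.38, 12.99]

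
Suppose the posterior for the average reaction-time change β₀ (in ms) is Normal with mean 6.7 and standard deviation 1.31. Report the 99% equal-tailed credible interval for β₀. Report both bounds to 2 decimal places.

[3.33, 10.07]

The posterior is symmetric, so the 99% equal-tailed interval is β₀ = 6.7 ± z·1.31 with z = 2.576.
Half-width: 2.576 × 1.31 = 3.37.
6.7 − 3.37 = 3.33; 6.7 + 3.37 = 10.07.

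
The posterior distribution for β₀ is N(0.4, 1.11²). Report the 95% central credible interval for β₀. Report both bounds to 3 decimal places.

The posterior is symmetric, so the 95% equal-tailed interval is β₀ = 0.4 ± z·1.11 with z = 1.960.
Half-width: 1.960 × 1.11 = 2.176.
0.4 − 2.176 = -1.776; 0.4 + 2.176 = 2.576.

[-1.776, 2.576]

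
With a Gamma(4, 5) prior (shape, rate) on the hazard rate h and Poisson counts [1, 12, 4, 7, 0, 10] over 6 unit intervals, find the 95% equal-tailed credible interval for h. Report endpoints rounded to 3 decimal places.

Posterior: Gamma(4+34, 5+6) = Gamma(38, 11) (shape, rate).
Equal-tailed 95% interval: Gamma(38, 11) quantiles at 0.025 and 0.975.
Posterior mean ≈ 3.455, SD ≈ 0.560; a Normal approximation gives roughly [2.356, 4.553].
Exact: lower = 2.445; upper = 4.636.

[2.445, 4.636]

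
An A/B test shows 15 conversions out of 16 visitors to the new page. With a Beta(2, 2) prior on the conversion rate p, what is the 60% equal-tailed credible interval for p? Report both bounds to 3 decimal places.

[0.788, 0.918]

Posterior: Beta(2+15, 2+1) = Beta(17, 3).
Equal-tailed 60% interval: the 0.2 and 0.8 quantiles of Beta(17, 3).
Posterior mean ≈ 0.850, SD ≈ 0.078; a Normal approximation gives roughly [0.784, 0.916].
Exact: F⁻¹(0.2) = 0.788; F⁻¹(0.8) = 0.918.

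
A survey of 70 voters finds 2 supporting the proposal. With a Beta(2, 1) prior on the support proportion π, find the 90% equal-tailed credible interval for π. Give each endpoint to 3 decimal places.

Posterior: Beta(2+2, 1+68) = Beta(4, 69).
Equal-tailed 90% interval: the 0.05 and 0.95 quantiles of Beta(4, 69).
Posterior mean ≈ 0.055, SD ≈ 0.026; a Normal approximation gives roughly [0.011, 0.098].
Exact: F⁻¹(0.05) = 0.019; F⁻¹(0.95) = 0.104.

[0.019, 0.104]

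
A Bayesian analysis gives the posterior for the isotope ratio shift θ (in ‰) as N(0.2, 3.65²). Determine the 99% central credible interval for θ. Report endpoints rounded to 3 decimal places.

The posterior is symmetric, so the 99% equal-tailed interval is θ = 0.2 ± z·3.65 with z = 2.576.
Half-width: 2.576 × 3.65 = 9.402.
0.2 − 9.402 = -9.202; 0.2 + 9.402 = 9.602.

[-9.202, 9.602]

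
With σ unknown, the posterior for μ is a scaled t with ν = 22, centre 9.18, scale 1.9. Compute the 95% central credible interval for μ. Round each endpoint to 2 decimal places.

The t_22 distribution is symmetric; the 95% interval is 9.18 ± t·1.9 with t_{0.975,22} = 2.074.
Half-width: 2.074 × 1.9 = 3.94.
9.18 − 3.94 = 5.24; 9.18 + 3.94 = 13.12.

[5.24, 13.12]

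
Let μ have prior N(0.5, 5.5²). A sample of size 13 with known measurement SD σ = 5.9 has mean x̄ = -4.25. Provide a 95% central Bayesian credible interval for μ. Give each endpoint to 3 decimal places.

[-6.938, -0.790]

Posterior precision = 1/5.5² + 13/5.9² = 0.0331 + 0.3735 = 0.4065, so posterior SD = 1.5684.
Posterior mean = (0.5/5.5² + 13·-4.25/5.9²) / 0.4065 = -3.8637.
Interval: -3.8637 ± 1.960 × 1.5684 → [-6.938, -0.790].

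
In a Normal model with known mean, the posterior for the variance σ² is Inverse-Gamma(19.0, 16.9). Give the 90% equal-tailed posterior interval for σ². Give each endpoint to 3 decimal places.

[0.633, 1.358]

Inverse-Gamma(19.0, 16.9) quantiles: F⁻¹(0.05) and F⁻¹(0.95).
Equivalently, 1/σ² ~ Gamma(19.0, rate = 16.9); invert its 0.95 and 0.05 quantiles.
Posterior mean ≈ 0.939, SD ≈ 0.228; a Normal approximation gives roughly [0.564, 1.313].
Exact: lower = 0.633; upper = 1.358.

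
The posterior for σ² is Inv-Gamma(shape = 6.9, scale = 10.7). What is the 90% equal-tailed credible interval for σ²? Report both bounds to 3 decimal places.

[0.914, 3.326]

Inverse-Gamma(6.9, 10.7) quantiles: F⁻¹(0.05) and F⁻¹(0.95).
Equivalently, 1/σ² ~ Gamma(6.9, rate = 10.7); invert its 0.95 and 0.05 quantiles.
Posterior mean ≈ 1.814, SD ≈ 0.819; a Normal approximation gives roughly [0.466, 3.161].
Exact: lower = 0.914; upper = 3.326.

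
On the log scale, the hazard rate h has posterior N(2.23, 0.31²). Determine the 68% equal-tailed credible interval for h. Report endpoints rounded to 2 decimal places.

On the log scale the 68% interval is 2.23 ± 0.994 × 0.31 = [1.9217, 2.5383].
Exponentiate: [e^1.9217, e^2.5383] = [6.83, 12.66].

[6.83, 12.66]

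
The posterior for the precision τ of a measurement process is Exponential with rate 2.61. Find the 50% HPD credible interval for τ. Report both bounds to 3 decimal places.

[0.000, 0.266]

The exponential density is strictly decreasing on [0, ∞), so the HPD interval is anchored at 0: [0, q] with P(τ ≤ q) = 0.50.
q = −ln(1 − 0.50) / 2.61 = 0.6931 / 2.61 = 0.266.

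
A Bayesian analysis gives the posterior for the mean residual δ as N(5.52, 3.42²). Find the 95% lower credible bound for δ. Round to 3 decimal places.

-0.105

Need L with P(δ ≥ L) = 0.95: L = 5.52 − z_{0.05}·3.42.
z = 1.645; L = 5.52 − 1.645 × 3.42 = -0.105.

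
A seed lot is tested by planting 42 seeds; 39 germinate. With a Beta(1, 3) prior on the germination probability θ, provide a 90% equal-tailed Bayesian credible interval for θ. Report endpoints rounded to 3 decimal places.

Posterior: Beta(1+39, 3+3) = Beta(40, 6).
Equal-tailed 90% interval: the 0.05 and 0.95 quantiles of Beta(40, 6).
Posterior mean ≈ 0.870, SD ≈ 0.049; a Normal approximation gives roughly [0.789, 0.950].
Exact: F⁻¹(0.05) = 0.780; F⁻¹(0.95) = 0.940.

[0.780, 0.940]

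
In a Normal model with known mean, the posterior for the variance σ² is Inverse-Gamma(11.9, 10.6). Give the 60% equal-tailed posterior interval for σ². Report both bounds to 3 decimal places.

[0.723, 1.185]

Inverse-Gamma(11.9, 10.6) quantiles: F⁻¹(0.2) and F⁻¹(0.8).
Equivalently, 1/σ² ~ Gamma(11.9, rate = 10.6); invert its 0.8 and 0.2 quantiles.
Posterior mean ≈ 0.972, SD ≈ 0.309; a Normal approximation gives roughly [0.712, 1.233].
Exact: lower = 0.723; upper = 1.185.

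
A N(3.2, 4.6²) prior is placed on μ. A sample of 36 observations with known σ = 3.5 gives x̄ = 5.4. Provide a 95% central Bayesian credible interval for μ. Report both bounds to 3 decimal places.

[4.231, 6.499]

Posterior precision = 1/4.6² + 36/3.5² = 0.0473 + 2.9388 = 2.9860, so posterior SD = 0.5787.
Posterior mean = (3.2/4.6² + 36·5.4/3.5²) / 2.9860 = 5.3652.
Interval: 5.3652 ± 1.960 × 0.5787 → [4.231, 6.499].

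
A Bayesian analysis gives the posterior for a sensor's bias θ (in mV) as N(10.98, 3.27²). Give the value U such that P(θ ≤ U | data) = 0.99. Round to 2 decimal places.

18.59

Need U with P(θ ≤ U) = 0.99: U = 10.98 + z_{0.01}·3.27.
z = 2.326; U = 10.98 + 2.326 × 3.27 = 18.59.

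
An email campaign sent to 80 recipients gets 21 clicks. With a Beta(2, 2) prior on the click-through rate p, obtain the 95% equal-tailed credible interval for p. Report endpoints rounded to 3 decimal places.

[0.184, 0.373]

Posterior: Beta(2+21, 2+59) = Beta(23, 61).
Equal-tailed 95% interval: the 0.025 and 0.975 quantiles of Beta(23, 61).
Posterior mean ≈ 0.274, SD ≈ 0.048; a Normal approximation gives roughly [0.179, 0.369].
Exact: F⁻¹(0.025) = 0.184; F⁻¹(0.975) = 0.373.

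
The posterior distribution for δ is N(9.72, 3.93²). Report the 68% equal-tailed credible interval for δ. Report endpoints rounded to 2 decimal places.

[5.81, 13.63]

The posterior is symmetric, so the 68% equal-tailed interval is δ = 9.72 ± z·3.93 with z = 0.994.
Half-width: 0.994 × 3.93 = 3.91.
9.72 − 3.91 = 5.81; 9.72 + 3.91 = 13.63.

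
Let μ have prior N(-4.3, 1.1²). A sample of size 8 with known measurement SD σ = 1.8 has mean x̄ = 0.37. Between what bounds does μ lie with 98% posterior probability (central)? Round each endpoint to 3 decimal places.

Posterior precision = 1/1.1² + 8/1.8² = 0.8264 + 2.4691 = 3.2956, so posterior SD = 0.5509.
Posterior mean = (-4.3/1.1² + 8·0.37/1.8²) / 3.2956 = -0.8011.
Interval: -0.8011 ± 2.326 × 0.5509 → [-2.083, 0.480].

[-2.083, 0.480]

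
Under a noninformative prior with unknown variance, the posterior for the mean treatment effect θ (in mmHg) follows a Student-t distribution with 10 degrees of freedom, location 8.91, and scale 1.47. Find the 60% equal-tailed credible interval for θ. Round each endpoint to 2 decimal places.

[7.62, 10.20]

The t_10 distribution is symmetric; the 60% interval is 8.91 ± t·1.47 with t_{0.8,10} = 0.879.
Half-width: 0.879 × 1.47 = 1.29.
8.91 − 1.29 = 7.62; 8.91 + 1.29 = 10.20.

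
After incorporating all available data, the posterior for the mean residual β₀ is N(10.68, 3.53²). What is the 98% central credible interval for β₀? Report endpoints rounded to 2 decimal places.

[2.47, 18.89]

The posterior is symmetric, so the 98% equal-tailed interval is β₀ = 10.68 ± z·3.53 with z = 2.326.
Half-width: 2.326 × 3.53 = 8.21.
10.68 − 8.21 = 2.47; 10.68 + 8.21 = 18.89.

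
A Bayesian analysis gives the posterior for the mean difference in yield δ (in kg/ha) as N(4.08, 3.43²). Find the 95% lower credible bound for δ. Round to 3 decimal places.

-1.562

Need L with P(δ ≥ L) = 0.95: L = 4.08 − z_{0.05}·3.43.
z = 1.645; L = 4.08 − 1.645 × 3.43 = -1.562.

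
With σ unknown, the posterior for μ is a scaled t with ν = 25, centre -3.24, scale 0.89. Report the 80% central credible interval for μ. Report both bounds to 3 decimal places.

[-4.412, -2.068]

The t_25 distribution is symmetric; the 80% interval is -3.24 ± t·0.89 with t_{0.9,25} = 1.316.
Half-width: 1.316 × 0.89 = 1.172.
-3.24 − 1.172 = -4.412; -3.24 + 1.172 = -2.068.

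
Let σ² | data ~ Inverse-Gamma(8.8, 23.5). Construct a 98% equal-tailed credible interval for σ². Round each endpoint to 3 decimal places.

[1.372, 6.942]

Inverse-Gamma(8.8, 23.5) quantiles: F⁻¹(0.01) and F⁻¹(0.99).
Equivalently, 1/σ² ~ Gamma(8.8, rate = 23.5); invert its 0.99 and 0.01 quantiles.
Posterior mean ≈ 3.013, SD ≈ 1.155; a Normal approximation gives roughly [0.325, 5.701].
Exact: lower = 1.372; upper = 6.942.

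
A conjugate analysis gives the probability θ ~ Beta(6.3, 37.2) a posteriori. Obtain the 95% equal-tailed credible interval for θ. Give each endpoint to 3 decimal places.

[0.058, 0.262]

Posterior: Beta(6.3, 37.2).
Equal-tailed 95% interval: the 0.025 and 0.975 quantiles of Beta(6.3, 37.2).
Posterior mean ≈ 0.145, SD ≈ 0.053; a Normal approximation gives roughly [0.041, 0.248].
Exact: F⁻¹(0.025) = 0.058; F⁻¹(0.975) = 0.262.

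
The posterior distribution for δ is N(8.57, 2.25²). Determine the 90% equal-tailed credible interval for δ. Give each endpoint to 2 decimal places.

[4.87, 12.27]

The posterior is symmetric, so the 90% equal-tailed interval is δ = 8.57 ± z·2.25 with z = 1.645.
Half-width: 1.645 × 2.25 = 3.70.
8.57 − 3.70 = 4.87; 8.57 + 3.70 = 12.27.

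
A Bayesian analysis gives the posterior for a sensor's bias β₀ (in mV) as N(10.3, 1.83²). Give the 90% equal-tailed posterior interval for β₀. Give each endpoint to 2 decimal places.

The posterior is symmetric, so the 90% equal-tailed interval is β₀ = 10.3 ± z·1.83 with z = 1.645.
Half-width: 1.645 × 1.83 = 3.01.
10.3 − 3.01 = 7.29; 10.3 + 3.01 = 13.31.

[7.29, 13.31]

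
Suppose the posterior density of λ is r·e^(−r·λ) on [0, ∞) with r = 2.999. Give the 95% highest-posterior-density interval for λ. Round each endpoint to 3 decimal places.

The exponential density is strictly decreasing on [0, ∞), so the HPD interval is anchored at 0: [0, q] with P(λ ≤ q) = 0.95.
q = −ln(1 − 0.95) / 2.999 = 2.9957 / 2.999 = 0.999.

[0.000, 0.999]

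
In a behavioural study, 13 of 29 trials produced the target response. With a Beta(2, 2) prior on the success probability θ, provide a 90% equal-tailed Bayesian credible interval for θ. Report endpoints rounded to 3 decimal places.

[0.315, 0.597]

Posterior: Beta(2+13, 2+16) = Beta(15, 18).
Equal-tailed 90% interval: the 0.05 and 0.95 quantiles of Beta(15, 18).
Posterior mean ≈ 0.455, SD ≈ 0.085; a Normal approximation gives roughly [0.314, 0.595].
Exact: F⁻¹(0.05) = 0.315; F⁻¹(0.95) = 0.597.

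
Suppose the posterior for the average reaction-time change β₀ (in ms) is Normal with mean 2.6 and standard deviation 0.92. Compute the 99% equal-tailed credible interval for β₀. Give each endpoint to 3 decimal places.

The posterior is symmetric, so the 99% equal-tailed interval is β₀ = 2.6 ± z·0.92 with z = 2.576.
Half-width: 2.576 × 0.92 = 2.370.
2.6 − 2.370 = 0.230; 2.6 + 2.370 = 4.970.

[0.230, 4.970]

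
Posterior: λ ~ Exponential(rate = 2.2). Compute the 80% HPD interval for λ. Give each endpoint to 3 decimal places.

The exponential density is strictly decreasing on [0, ∞), so the HPD interval is anchored at 0: [0, q] with P(λ ≤ q) = 0.80.
q = −ln(1 − 0.80) / 2.2 = 1.6094 / 2.2 = 0.732.

[0.000, 0.732]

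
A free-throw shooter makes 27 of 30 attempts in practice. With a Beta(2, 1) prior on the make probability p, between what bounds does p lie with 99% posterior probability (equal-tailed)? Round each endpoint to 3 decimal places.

Posterior: Beta(2+27, 1+3) = Beta(29, 4).
Equal-tailed 99% interval: the 0.005 and 0.995 quantiles of Beta(29, 4).
Posterior mean ≈ 0.879, SD ≈ 0.056; a Normal approximation gives roughly [0.735, 1.023].
Exact: F⁻¹(0.005) = 0.697; F⁻¹(0.995) = 0.978.

[0.697, 0.978]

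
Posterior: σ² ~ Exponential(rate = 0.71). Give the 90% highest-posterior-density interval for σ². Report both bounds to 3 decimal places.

The exponential density is strictly decreasing on [0, ∞), so the HPD interval is anchored at 0: [0, q] with P(σ² ≤ q) = 0.90.
q = −ln(1 − 0.90) / 0.71 = 2.3026 / 0.71 = 3.243.

[0.000, 3.243]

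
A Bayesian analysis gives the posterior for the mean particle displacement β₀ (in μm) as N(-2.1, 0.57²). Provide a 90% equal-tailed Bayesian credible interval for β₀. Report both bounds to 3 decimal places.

The posterior is symmetric, so the 90% equal-tailed interval is β₀ = -2.1 ± z·0.57 with z = 1.645.
Half-width: 1.645 × 0.57 = 0.938.
-2.1 − 0.938 = -3.038; -2.1 + 0.938 = -1.162.

[-3.038, -1.162]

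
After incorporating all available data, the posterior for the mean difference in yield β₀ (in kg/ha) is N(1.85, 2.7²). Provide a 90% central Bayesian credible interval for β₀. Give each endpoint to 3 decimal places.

The posterior is symmetric, so the 90% equal-tailed interval is β₀ = 1.85 ± z·2.7 with z = 1.645.
Half-width: 1.645 × 2.7 = 4.441.
1.85 − 4.441 = -2.591; 1.85 + 4.441 = 6.291.

[-2.591, 6.291]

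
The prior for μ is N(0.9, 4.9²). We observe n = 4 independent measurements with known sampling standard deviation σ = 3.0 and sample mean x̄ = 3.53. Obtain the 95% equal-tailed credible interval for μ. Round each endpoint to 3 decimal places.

Posterior precision = 1/4.9² + 4/3.0² = 0.0416 + 0.4444 = 0.4861, so posterior SD = 1.4343.
Posterior mean = (0.9/4.9² + 4·3.53/3.0²) / 0.4861 = 3.3047.
Interval: 3.3047 ± 1.960 × 1.4343 → [0.493, 6.116].

[0.493, 6.116]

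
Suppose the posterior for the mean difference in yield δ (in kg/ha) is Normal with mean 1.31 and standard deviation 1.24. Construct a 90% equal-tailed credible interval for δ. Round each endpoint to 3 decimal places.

[-0.730, 3.350]

The posterior is symmetric, so the 90% equal-tailed interval is δ = 1.31 ± z·1.24 with z = 1.645.
Half-width: 1.645 × 1.24 = 2.040.
1.31 − 2.040 = -0.730; 1.31 + 2.040 = 3.350.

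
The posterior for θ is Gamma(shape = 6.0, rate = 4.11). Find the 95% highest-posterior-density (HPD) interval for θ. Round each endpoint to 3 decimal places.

The posterior is unimodal and skewed, so the HPD interval has equal density at both endpoints and is the shortest 95% interval.
Solving f(0.428) = f(2.643) with F(2.643) − F(0.428) = 0.95 gives [0.428, 2.643].
For comparison, the equal-tailed interval is [0.536, 2.839]; the HPD is narrower and shifted toward the mode.

[0.428, 2.643]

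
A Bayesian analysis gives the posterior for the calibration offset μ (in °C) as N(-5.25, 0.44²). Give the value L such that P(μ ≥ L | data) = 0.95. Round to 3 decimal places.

-5.974

Need L with P(μ ≥ L) = 0.95: L = -5.25 − z_{0.05}·0.44.
z = 1.645; L = -5.25 − 1.645 × 0.44 = -5.974.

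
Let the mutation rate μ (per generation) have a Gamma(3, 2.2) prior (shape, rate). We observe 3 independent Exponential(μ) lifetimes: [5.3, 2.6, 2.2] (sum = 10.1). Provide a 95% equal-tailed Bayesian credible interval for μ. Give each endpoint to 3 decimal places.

[0.179, 0.949]

Posterior: Gamma(3+3, 2.2+10.1) = Gamma(6, 12.3) (shape, rate).
Equal-tailed 95% interval: Gamma(6, 12.3) quantiles at 0.025 and 0.975.
Posterior mean ≈ 0.488, SD ≈ 0.199; a Normal approximation gives roughly [0.097, 0.878].
Exact: lower = 0.179; upper = 0.949.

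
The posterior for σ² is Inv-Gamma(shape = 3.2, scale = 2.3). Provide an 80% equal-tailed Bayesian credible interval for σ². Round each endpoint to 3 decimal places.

Inverse-Gamma(3.2, 2.3) quantiles: F⁻¹(0.1) and F⁻¹(0.9).
Equivalently, 1/σ² ~ Gamma(3.2, rate = 2.3); invert its 0.9 and 0.1 quantiles.
Posterior mean ≈ 1.045, SD ≈ 0.954; a Normal approximation gives roughly [-0.178, 2.269].
Exact: lower = 0.411; upper = 1.876.

[0.411, 1.876]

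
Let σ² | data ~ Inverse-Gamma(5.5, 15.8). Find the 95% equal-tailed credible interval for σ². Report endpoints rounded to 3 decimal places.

Inverse-Gamma(5.5, 15.8) quantiles: F⁻¹(0.025) and F⁻¹(0.975).
Equivalently, 1/σ² ~ Gamma(5.5, rate = 15.8); invert its 0.975 and 0.025 quantiles.
Posterior mean ≈ 3.511, SD ≈ 1.877; a Normal approximation gives roughly [-0.167, 7.190].
Exact: lower = 1.442; upper = 8.281.

[1.442, 8.281]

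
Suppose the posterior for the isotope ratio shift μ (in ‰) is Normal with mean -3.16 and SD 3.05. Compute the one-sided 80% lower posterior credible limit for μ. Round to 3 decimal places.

-5.727

Need L with P(μ ≥ L) = 0.80: L = -3.16 − z_{0.2}·3.05.
z = 0.842; L = -3.16 − 0.842 × 3.05 = -5.727.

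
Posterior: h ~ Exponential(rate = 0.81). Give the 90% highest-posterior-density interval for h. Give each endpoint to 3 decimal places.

The exponential density is strictly decreasing on [0, ∞), so the HPD interval is anchored at 0: [0, q] with P(h ≤ q) = 0.90.
q = −ln(1 − 0.90) / 0.81 = 2.3026 / 0.81 = 2.843.

[0.000, 2.843]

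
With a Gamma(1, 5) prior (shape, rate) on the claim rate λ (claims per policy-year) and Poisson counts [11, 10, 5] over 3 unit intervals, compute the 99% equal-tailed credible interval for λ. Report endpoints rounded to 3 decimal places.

[1.936, 5.281]

Posterior: Gamma(1+26, 5+3) = Gamma(27, 8) (shape, rate).
Equal-tailed 99% interval: Gamma(27, 8) quantiles at 0.005 and 0.995.
Posterior mean ≈ 3.375, SD ≈ 0.650; a Normal approximation gives roughly [1.702, 5.048].
Exact: lower = 1.936; upper = 5.281.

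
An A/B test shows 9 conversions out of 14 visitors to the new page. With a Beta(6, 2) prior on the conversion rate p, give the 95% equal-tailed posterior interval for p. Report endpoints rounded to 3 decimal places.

[0.478, 0.854]

Posterior: Beta(6+9, 2+5) = Beta(15, 7).
Equal-tailed 95% interval: the 0.025 and 0.975 quantiles of Beta(15, 7).
Posterior mean ≈ 0.682, SD ≈ 0.097; a Normal approximation gives roughly [0.491, 0.872].
Exact: F⁻¹(0.025) = 0.478; F⁻¹(0.975) = 0.854.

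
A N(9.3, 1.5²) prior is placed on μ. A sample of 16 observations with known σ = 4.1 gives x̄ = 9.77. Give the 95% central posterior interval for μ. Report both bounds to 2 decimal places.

[7.96, 11.28]

Posterior precision = 1/1.5² + 16/4.1² = 0.4444 + 0.9518 = 1.3963, so posterior SD = 0.8463.
Posterior mean = (9.3/1.5² + 16·9.77/4.1²) / 1.3963 = 9.6204.
Interval: 9.6204 ± 1.960 × 0.8463 → [7.96, 11.28].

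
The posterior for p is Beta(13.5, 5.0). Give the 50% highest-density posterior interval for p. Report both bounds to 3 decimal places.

The posterior is unimodal and skewed, so the HPD interval has equal density at both endpoints and is the shortest 50% interval.
Solving f(0.685) = f(0.821) with F(0.821) − F(0.685) = 0.50 gives [0.685, 0.821].
For comparison, the equal-tailed interval is [0.665, 0.804]; the HPD is narrower and shifted toward the mode.

[0.685, 0.821]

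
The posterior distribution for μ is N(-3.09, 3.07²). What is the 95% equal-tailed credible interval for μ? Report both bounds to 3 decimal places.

The posterior is symmetric, so the 95% equal-tailed interval is μ = -3.09 ± z·3.07 with z = 1.960.
Half-width: 1.960 × 3.07 = 6.017.
-3.09 − 6.017 = -9.107; -3.09 + 6.017 = 2.927.

[-9.107, 2.927]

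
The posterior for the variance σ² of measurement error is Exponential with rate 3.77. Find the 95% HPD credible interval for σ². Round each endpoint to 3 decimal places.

The exponential density is strictly decreasing on [0, ∞), so the HPD interval is anchored at 0: [0, q] with P(σ² ≤ q) = 0.95.
q = −ln(1 − 0.95) / 3.77 = 2.9957 / 3.77 = 0.795.

[0.000, 0.795]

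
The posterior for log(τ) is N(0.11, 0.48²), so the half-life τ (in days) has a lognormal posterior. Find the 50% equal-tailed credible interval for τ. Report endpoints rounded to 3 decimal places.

On the log scale the 50% interval is 0.11 ± 0.674 × 0.48 = [-0.2138, 0.4338].
Exponentiate: [e^-0.2138, e^0.4338] = [0.808, 1.543].

[0.808, 1.543]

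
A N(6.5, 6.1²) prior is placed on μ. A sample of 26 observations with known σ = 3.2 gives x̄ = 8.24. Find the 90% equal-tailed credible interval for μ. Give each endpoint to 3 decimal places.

Posterior precision = 1/6.1² + 26/3.2² = 0.0269 + 2.5391 = 2.5659, so posterior SD = 0.6243.
Posterior mean = (6.5/6.1² + 26·8.24/3.2²) / 2.5659 = 8.2218.
Interval: 8.2218 ± 1.645 × 0.6243 → [7.195, 9.249].

[7.195, 9.249]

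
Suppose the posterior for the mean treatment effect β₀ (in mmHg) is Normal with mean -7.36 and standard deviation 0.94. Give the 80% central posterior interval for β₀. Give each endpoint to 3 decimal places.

[-8.565, -6.155]

The posterior is symmetric, so the 80% equal-tailed interval is β₀ = -7.36 ± z·0.94 with z = 1.282.
Half-width: 1.282 × 0.94 = 1.205.
-7.36 − 1.205 = -8.565; -7.36 + 1.205 = -6.155.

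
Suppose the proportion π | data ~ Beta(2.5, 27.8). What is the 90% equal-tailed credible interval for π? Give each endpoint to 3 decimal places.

[0.020, 0.176]

Posterior: Beta(2.5, 27.8).
Equal-tailed 90% interval: the 0.05 and 0.95 quantiles of Beta(2.5, 27.8).
Posterior mean ≈ 0.083, SD ≈ 0.049; a Normal approximation gives roughly [0.002, 0.163].
Exact: F⁻¹(0.05) = 0.020; F⁻¹(0.95) = 0.176.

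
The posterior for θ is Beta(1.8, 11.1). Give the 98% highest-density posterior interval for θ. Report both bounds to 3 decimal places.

[0.001, 0.380]

The posterior is unimodal and skewed, so the HPD interval has equal density at both endpoints and is the shortest 98% interval.
Solving f(0.001) = f(0.380) with F(0.380) − F(0.001) = 0.98 gives [0.001, 0.380].
For comparison, the equal-tailed interval is [0.009, 0.421]; the HPD is narrower and shifted toward the mode.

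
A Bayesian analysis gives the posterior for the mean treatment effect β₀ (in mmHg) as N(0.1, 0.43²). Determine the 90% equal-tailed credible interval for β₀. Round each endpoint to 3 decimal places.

The posterior is symmetric, so the 90% equal-tailed interval is β₀ = 0.1 ± z·0.43 with z = 1.645.
Half-width: 1.645 × 0.43 = 0.707.
0.1 − 0.707 = -0.607; 0.1 + 0.707 = 0.807.

[-0.607, 0.807]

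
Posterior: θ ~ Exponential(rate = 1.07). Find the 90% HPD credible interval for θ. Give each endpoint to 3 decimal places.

[0.000, 2.152]

The exponential density is strictly decreasing on [0, ∞), so the HPD interval is anchored at 0: [0, q] with P(θ ≤ q) = 0.90.
q = −ln(1 − 0.90) / 1.07 = 2.3026 / 1.07 = 2.152.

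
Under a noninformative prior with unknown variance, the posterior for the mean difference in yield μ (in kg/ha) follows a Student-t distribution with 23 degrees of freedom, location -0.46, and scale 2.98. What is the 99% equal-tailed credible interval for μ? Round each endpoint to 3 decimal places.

The t_23 distribution is symmetric; the 99% interval is -0.46 ± t·2.98 with t_{0.995,23} = 2.807.
Half-width: 2.807 × 2.98 = 8.366.
-0.46 − 8.366 = -8.826; -0.46 + 8.366 = 7.906.

[-8.826, 7.906]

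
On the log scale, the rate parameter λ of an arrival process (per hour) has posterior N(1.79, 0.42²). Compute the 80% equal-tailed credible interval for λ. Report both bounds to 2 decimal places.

[3.50, 10.26]

On the log scale the 80% interval is 1.79 ± 1.282 × 0.42 = [1.2517, 2.3283].
Exponentiate: [e^1.2517, e^2.3283] = [3.50, 10.26].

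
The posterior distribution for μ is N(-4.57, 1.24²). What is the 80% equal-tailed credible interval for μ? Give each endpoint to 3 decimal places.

[-6.159, -2.981]

The posterior is symmetric, so the 80% equal-tailed interval is μ = -4.57 ± z·1.24 with z = 1.282.
Half-width: 1.282 × 1.24 = 1.589.
-4.57 − 1.589 = -6.159; -4.57 + 1.589 = -2.981.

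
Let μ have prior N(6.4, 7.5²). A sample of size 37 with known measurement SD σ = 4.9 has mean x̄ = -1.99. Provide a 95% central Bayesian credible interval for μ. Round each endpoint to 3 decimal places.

Posterior precision = 1/7.5² + 37/4.9² = 0.0178 + 1.5410 = 1.5588, so posterior SD = 0.8009.
Posterior mean = (6.4/7.5² + 37·-1.99/4.9²) / 1.5588 = -1.8943.
Interval: -1.8943 ± 1.960 × 0.8009 → [-3.464, -0.324].

[-3.464, -0.324]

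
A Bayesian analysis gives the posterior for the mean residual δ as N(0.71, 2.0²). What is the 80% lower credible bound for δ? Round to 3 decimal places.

-0.973

Need L with P(δ ≥ L) = 0.80: L = 0.71 − z_{0.2}·2.0.
z = 0.842; L = 0.71 − 0.842 × 2.0 = -0.973.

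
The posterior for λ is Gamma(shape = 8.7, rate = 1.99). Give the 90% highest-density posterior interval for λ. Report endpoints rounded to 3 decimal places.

The posterior is unimodal and skewed, so the HPD interval has equal density at both endpoints and is the shortest 90% interval.
Solving f(1.989) = f(6.672) with F(6.672) − F(1.989) = 0.90 gives [1.989, 6.672].
For comparison, the equal-tailed interval is [2.251, 7.061]; the HPD is narrower and shifted toward the mode.

[1.989, 6.672]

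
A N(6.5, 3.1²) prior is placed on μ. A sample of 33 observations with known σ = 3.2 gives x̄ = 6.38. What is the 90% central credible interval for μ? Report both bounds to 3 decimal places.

[5.482, 7.286]

Posterior precision = 1/3.1² + 33/3.2² = 0.1041 + 3.2227 = 3.3267, so posterior SD = 0.5483.
Posterior mean = (6.5/3.1² + 33·6.38/3.2²) / 3.3267 = 6.3838.
Interval: 6.3838 ± 1.645 × 0.5483 → [5.482, 7.286].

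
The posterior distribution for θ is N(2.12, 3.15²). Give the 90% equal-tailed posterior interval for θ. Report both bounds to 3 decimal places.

The posterior is symmetric, so the 90% equal-tailed interval is θ = 2.12 ± z·3.15 with z = 1.645.
Half-width: 1.645 × 3.15 = 5.181.
2.12 − 5.181 = -3.061; 2.12 + 5.181 = 7.301.

[-3.061, 7.301]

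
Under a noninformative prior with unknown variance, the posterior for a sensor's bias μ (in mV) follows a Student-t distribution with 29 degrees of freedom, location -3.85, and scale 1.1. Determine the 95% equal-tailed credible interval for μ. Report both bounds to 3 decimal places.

The t_29 distribution is symmetric; the 95% interval is -3.85 ± t·1.1 with t_{0.975,29} = 2.045.
Half-width: 2.045 × 1.1 = 2.250.
-3.85 − 2.250 = -6.100; -3.85 + 2.250 = -1.600.

[-6.100, -1.600]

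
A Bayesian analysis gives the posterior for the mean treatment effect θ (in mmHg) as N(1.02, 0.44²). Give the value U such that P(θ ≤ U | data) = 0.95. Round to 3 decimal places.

Need U with P(θ ≤ U) = 0.95: U = 1.02 + z_{0.05}·0.44.
z = 1.645; U = 1.02 + 1.645 × 0.44 = 1.744.

1.744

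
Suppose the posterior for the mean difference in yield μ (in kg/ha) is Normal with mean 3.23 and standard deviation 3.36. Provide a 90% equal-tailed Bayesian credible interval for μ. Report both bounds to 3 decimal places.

[-2.297, 8.757]

The posterior is symmetric, so the 90% equal-tailed interval is μ = 3.23 ± z·3.36 with z = 1.645.
Half-width: 1.645 × 3.36 = 5.527.
3.23 − 5.527 = -2.297; 3.23 + 5.527 = 8.757.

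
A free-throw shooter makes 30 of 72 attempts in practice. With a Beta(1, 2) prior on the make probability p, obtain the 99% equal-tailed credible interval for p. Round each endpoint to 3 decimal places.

[0.274, 0.561]

Posterior: Beta(1+30, 2+42) = Beta(31, 44).
Equal-tailed 99% interval: the 0.005 and 0.995 quantiles of Beta(31, 44).
Posterior mean ≈ 0.413, SD ≈ 0.056; a Normal approximation gives roughly [0.268, 0.559].
Exact: F⁻¹(0.005) = 0.274; F⁻¹(0.995) = 0.561.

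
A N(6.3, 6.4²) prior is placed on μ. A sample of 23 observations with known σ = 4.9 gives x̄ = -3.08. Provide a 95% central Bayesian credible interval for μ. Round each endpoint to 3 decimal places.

Posterior precision = 1/6.4² + 23/4.9² = 0.0244 + 0.9579 = 0.9823, so posterior SD = 1.0089.
Posterior mean = (6.3/6.4² + 23·-3.08/4.9²) / 0.9823 = -2.8469.
Interval: -2.8469 ± 1.960 × 1.0089 → [-4.824, -0.869].

[-4.824, -0.869]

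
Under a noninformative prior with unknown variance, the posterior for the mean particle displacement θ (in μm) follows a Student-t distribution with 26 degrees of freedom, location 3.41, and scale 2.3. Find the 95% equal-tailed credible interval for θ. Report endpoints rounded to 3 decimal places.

The t_26 distribution is symmetric; the 95% interval is 3.41 ± t·2.3 with t_{0.975,26} = 2.056.
Half-width: 2.056 × 2.3 = 4.728.
3.41 − 4.728 = -1.318; 3.41 + 4.728 = 8.138.

[-1.318, 8.138]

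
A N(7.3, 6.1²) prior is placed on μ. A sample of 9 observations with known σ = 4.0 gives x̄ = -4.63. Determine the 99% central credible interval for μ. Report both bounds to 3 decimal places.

Posterior precision = 1/6.1² + 9/4.0² = 0.0269 + 0.5625 = 0.5894, so posterior SD = 1.3026.
Posterior mean = (7.3/6.1² + 9·-4.63/4.0²) / 0.5894 = -4.0860.
Interval: -4.0860 ± 2.576 × 1.3026 → [-7.441, -0.731].

[-7.441, -0.731]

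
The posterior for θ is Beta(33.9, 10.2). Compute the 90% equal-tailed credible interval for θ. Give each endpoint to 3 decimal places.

[0.659, 0.865]

Posterior: Beta(33.9, 10.2).
Equal-tailed 90% interval: the 0.05 and 0.95 quantiles of Beta(33.9, 10.2).
Posterior mean ≈ 0.769, SD ≈ 0.063; a Normal approximation gives roughly [0.665, 0.872].
Exact: F⁻¹(0.05) = 0.659; F⁻¹(0.95) = 0.865.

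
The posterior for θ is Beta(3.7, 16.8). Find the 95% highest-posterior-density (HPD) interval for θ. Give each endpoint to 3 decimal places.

The posterior is unimodal and skewed, so the HPD interval has equal density at both endpoints and is the shortest 95% interval.
Solving f(0.036) = f(0.343) with F(0.343) − F(0.036) = 0.95 gives [0.036, 0.343].
For comparison, the equal-tailed interval is [0.051, 0.369]; the HPD is narrower and shifted toward the mode.

[0.036, 0.343]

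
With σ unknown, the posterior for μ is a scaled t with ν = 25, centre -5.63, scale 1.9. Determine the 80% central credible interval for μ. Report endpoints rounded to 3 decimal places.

The t_25 distribution is symmetric; the 80% interval is -5.63 ± t·1.9 with t_{0.9,25} = 1.316.
Half-width: 1.316 × 1.9 = 2.501.
-5.63 − 2.501 = -8.131; -5.63 + 2.501 = -3.129.

[-8.131, -3.129]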